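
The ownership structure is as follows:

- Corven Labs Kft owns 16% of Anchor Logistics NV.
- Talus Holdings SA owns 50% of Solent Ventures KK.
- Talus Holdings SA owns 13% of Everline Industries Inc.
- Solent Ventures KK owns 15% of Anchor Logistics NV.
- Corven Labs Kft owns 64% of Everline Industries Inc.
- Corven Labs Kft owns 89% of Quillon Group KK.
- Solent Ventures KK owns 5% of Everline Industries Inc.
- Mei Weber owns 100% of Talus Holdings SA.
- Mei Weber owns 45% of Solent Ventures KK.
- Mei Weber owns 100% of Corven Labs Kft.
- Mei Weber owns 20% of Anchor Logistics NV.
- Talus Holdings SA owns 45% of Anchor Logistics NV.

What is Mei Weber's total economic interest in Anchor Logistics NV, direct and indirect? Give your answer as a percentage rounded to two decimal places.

95.25%

Mei reaches Anchor along 5 paths.
Via Talus: 100% × 45% = 45%.
Via Solent: 45% × 15% = 6.75%.
Via Talus → Solent: 100% × 50% × 15% = 7.5%.
Via Corven: 100% × 16% = 16%.
Direct stake: 20% = 20%.
Total: 45% + 6.75% + 7.5% + 16% + 20% = 95.25%.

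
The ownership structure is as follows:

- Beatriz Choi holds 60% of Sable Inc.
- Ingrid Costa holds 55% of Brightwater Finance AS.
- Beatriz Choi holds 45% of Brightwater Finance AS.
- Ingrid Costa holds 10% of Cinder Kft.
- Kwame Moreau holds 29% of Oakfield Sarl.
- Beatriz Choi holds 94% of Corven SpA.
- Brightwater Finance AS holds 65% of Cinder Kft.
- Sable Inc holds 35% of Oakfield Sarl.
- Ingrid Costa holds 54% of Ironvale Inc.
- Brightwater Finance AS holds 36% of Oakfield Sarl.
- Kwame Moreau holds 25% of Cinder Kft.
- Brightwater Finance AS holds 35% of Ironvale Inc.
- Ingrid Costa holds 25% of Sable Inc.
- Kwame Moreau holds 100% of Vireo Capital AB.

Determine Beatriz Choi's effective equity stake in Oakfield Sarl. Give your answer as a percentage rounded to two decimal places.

37.20%

Beatriz reaches Oakfield along 2 paths.
Via Brightwater: 45% × 36% = 16.2%.
Via Sable: 60% × 35% = 21%.
Total: 16.2% + 21% = 37.2%.
Rounded: 37.20%.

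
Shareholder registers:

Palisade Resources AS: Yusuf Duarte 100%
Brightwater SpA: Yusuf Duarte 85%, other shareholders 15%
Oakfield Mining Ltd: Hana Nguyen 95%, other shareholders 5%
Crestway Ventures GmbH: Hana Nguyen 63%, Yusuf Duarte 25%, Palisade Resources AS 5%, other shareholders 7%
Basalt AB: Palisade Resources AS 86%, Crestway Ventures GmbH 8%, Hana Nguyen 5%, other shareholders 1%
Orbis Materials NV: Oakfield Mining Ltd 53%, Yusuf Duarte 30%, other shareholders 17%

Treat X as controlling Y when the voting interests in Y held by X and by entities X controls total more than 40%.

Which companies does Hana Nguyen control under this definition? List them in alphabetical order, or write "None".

Crestway Ventures GmbH, Oakfield Mining Ltd, Orbis Materials NV

Hana holds 95% of Oakfield, so Hana controls Oakfield.
Hana holds 63% of Crestway, so Hana controls Crestway.
Oakfield holds 53% of Orbis, so Hana controls Orbis.
No other company's threshold is met.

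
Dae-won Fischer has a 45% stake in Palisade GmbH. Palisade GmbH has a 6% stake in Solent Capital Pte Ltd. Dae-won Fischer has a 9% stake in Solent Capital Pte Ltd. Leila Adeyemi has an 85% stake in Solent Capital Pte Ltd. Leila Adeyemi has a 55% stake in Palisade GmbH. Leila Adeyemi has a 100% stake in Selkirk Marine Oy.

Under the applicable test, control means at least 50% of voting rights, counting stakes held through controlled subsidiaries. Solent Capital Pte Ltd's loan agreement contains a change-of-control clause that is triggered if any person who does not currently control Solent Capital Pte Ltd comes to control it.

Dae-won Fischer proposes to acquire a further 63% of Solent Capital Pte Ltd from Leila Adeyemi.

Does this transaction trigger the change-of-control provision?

Yes

The purchase adds only to Dae-won's holdings (Leila's stake shrinks), so Dae-won is the only person who could newly come to control Solent.
Dae-won's largest direct stake is 45% in Palisade, which does not meet the threshold, so Dae-won controls no company.
In Solent, Dae-won's side holds only 9%, not ≥ 50%.
So before the transaction, Dae-won does not control Solent.
After the purchase, Dae-won's direct stake in Solent rises to 9% + 63% = 72%, and Leila's stake falls to 22%.
Dae-won holds 72% of Solent, so Dae-won controls Solent.
Dae-won did not control Solent before and does after, so the clause is triggered.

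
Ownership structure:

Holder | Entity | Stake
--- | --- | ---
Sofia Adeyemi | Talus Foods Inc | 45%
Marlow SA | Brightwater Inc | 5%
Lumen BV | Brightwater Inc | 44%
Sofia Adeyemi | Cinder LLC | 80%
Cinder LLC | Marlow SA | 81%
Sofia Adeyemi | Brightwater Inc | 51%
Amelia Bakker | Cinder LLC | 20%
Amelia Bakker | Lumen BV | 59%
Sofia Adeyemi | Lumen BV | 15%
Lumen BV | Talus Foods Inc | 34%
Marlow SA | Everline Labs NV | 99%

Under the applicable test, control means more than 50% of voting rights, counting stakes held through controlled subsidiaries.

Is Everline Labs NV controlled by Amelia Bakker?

No

Amelia holds 59% of Lumen, so Amelia controls Lumen.
Neither Amelia nor any entity Amelia controls holds any voting interest in Everline.
So Amelia does not control Everline.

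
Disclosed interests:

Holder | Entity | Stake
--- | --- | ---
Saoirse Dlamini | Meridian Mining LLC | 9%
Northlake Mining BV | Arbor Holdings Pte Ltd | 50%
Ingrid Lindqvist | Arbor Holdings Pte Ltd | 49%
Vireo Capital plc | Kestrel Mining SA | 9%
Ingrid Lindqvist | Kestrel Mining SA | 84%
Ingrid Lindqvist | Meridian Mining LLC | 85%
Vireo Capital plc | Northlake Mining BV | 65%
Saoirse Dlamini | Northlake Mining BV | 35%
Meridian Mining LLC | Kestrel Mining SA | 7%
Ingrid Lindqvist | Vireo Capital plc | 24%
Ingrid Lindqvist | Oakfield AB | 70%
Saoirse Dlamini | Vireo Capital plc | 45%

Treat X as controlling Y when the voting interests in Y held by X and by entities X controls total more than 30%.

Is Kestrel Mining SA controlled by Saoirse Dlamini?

Saoirse holds 45% of Vireo, so Saoirse controls Vireo.
Vireo and Saoirse together hold 65% + 35% = 100% of Northlake, so Saoirse controls Northlake.
Northlake holds 50% of Arbor, so Saoirse controls Arbor.
In Kestrel, Saoirse's side holds only 9%, not > 30%.
So Saoirse does not control Kestrel.

No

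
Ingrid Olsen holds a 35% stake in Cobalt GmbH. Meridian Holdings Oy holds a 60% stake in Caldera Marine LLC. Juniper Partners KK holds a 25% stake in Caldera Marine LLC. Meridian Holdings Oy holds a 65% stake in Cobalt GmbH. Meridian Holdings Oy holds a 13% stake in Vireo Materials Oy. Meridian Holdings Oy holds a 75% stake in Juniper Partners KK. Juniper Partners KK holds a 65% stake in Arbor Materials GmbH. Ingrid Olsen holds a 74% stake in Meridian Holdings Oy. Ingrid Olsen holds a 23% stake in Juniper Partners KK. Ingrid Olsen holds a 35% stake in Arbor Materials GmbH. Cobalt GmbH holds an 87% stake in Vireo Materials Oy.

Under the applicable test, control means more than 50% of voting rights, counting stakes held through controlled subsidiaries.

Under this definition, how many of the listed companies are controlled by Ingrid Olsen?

6

Ingrid holds 74% of Meridian, so Ingrid controls Meridian.
Meridian and Ingrid together hold 65% + 35% = 100% of Cobalt, so Ingrid controls Cobalt.
Meridian and Ingrid together hold 75% + 23% = 98% of Juniper, so Ingrid controls Juniper.
Meridian and Juniper together hold 60% + 25% = 85% of Caldera, so Ingrid controls Caldera.
Cobalt and Meridian together hold 87% + 13% = 100% of Vireo, so Ingrid controls Vireo.
Ingrid and Juniper together hold 35% + 65% = 100% of Arbor, so Ingrid controls Arbor.
Ingrid controls 6 companies.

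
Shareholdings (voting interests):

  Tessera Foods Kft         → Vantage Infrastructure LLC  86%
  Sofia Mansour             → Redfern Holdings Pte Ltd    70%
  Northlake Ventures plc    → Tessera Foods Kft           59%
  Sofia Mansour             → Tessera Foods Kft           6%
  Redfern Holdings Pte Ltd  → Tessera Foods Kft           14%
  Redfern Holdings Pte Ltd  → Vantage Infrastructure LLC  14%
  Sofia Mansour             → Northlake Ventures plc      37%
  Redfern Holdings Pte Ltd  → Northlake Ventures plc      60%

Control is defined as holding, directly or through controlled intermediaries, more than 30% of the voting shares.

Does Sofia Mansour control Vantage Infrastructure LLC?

Yes

Sofia holds 70% of Redfern, so Sofia controls Redfern.
Sofia and Redfern together hold 37% + 60% = 97% of Northlake, so Sofia controls Northlake.
Northlake and Redfern and Sofia together hold 59% + 14% + 6% = 79% of Tessera, so Sofia controls Tessera.
Redfern and Tessera together hold 14% + 86% = 100% of Vantage, so Sofia controls Vantage.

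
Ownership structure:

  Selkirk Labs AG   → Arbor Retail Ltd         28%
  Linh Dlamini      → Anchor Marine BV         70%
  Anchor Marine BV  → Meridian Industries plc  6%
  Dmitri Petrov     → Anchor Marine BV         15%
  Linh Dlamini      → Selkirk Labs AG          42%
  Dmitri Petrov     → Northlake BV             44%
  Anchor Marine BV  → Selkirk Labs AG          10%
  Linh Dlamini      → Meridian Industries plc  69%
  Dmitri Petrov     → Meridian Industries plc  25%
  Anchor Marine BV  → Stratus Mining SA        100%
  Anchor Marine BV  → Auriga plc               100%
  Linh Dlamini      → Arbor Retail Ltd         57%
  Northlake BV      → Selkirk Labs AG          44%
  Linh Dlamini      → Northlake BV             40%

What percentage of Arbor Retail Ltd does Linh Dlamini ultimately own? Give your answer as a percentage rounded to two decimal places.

75.65%

Linh reaches Arbor along 4 paths.
Via Selkirk: 42% × 28% = 11.76%.
Via Northlake → Selkirk: 40% × 44% × 28% = 4.928%.
Via Anchor → Selkirk: 70% × 10% × 28% = 1.96%.
Direct stake: 57% = 57%.
Total: 11.76% + 4.928% + 1.96% + 57% = 75.648%.
Rounded: 75.65%.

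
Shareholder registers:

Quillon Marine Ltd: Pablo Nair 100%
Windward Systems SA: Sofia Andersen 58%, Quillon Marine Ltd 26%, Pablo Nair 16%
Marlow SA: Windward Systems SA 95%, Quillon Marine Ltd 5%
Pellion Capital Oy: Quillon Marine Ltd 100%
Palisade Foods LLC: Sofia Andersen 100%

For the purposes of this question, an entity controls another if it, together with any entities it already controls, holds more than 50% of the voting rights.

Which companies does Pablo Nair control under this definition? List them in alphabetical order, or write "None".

Pablo holds 100% of Quillon, so Pablo controls Quillon.
Quillon holds 100% of Pellion, so Pablo controls Pellion.
No other company's threshold is met.

Pellion Capital Oy, Quillon Marine Ltd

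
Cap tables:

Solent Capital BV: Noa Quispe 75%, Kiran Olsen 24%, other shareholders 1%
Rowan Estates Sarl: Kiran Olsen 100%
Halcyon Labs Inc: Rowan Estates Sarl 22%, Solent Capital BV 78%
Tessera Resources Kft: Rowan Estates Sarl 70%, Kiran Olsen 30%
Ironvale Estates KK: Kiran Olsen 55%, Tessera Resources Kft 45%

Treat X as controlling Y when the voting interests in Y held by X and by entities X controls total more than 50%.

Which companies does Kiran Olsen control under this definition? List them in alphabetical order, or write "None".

Ironvale Estates KK, Rowan Estates Sarl, Tessera Resources Kft

Kiran holds 100% of Rowan, so Kiran controls Rowan.
Rowan and Kiran together hold 70% + 30% = 100% of Tessera, so Kiran controls Tessera.
Kiran and Tessera together hold 55% + 45% = 100% of Ironvale, so Kiran controls Ironvale.
No other company's threshold is met.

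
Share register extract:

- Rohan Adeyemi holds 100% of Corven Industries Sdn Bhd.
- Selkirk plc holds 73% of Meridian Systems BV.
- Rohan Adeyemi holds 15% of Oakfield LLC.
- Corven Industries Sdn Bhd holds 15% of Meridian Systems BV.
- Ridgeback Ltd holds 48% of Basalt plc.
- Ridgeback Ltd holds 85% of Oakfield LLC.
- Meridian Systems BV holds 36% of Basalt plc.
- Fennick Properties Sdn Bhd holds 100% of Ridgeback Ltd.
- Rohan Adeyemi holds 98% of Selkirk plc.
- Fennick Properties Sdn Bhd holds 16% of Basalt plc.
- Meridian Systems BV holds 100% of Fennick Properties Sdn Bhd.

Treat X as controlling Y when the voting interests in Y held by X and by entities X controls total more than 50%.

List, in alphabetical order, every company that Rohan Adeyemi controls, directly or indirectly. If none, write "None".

Rohan holds 100% of Corven, so Rohan controls Corven.
Rohan holds 98% of Selkirk, so Rohan controls Selkirk.
Corven and Selkirk together hold 15% + 73% = 88% of Meridian, so Rohan controls Meridian.
Meridian holds 100% of Fennick, so Rohan controls Fennick.
Fennick holds 100% of Ridgeback, so Rohan controls Ridgeback.
Rohan and Ridgeback together hold 15% + 85% = 100% of Oakfield, so Rohan controls Oakfield.
Ridgeback and Meridian and Fennick together hold 48% + 36% + 16% = 100% of Basalt, so Rohan controls Basalt.

Basalt plc, Corven Industries Sdn Bhd, Fennick Properties Sdn Bhd, Meridian Systems BV, Oakfield LLC, Ridgeback Ltd, Selkirk plc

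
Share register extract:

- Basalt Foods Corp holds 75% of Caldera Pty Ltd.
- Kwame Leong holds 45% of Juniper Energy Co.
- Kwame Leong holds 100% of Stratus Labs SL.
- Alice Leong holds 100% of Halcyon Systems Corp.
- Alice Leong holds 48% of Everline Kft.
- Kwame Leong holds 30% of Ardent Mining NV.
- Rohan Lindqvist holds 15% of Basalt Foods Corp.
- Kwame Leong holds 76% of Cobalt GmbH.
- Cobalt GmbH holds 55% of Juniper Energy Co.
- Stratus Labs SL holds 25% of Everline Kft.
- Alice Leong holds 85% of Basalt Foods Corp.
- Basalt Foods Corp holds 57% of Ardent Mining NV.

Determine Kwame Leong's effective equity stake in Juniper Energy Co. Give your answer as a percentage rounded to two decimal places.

86.80%

Kwame reaches Juniper along 2 paths.
Via Cobalt: 76% × 55% = 41.8%.
Direct stake: 45% = 45%.
Total: 41.8% + 45% = 86.8%.
Rounded: 86.80%.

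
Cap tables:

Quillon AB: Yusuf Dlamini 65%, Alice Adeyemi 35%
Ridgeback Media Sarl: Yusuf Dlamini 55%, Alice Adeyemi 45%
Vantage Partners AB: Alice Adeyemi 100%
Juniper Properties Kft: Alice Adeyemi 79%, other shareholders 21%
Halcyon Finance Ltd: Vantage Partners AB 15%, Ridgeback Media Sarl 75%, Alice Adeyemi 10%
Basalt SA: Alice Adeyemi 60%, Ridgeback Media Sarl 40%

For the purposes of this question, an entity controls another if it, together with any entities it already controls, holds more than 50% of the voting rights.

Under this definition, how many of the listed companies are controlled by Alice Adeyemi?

Alice holds 100% of Vantage, so Alice controls Vantage.
Alice holds 79% of Juniper, so Alice controls Juniper.
Alice holds 60% of Basalt, so Alice controls Basalt.
No other company's threshold is met.
Alice controls 3 companies.

3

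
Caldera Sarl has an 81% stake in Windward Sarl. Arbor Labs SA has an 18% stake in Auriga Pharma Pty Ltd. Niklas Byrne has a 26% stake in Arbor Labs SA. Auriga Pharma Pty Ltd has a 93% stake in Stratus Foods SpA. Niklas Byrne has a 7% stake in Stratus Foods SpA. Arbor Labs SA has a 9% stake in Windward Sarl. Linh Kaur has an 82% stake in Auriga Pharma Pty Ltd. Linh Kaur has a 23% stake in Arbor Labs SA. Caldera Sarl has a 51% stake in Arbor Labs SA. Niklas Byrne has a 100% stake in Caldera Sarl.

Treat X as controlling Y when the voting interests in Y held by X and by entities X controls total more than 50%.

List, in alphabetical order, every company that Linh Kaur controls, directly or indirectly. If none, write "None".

Auriga Pharma Pty Ltd, Stratus Foods SpA

Linh holds 82% of Auriga, so Linh controls Auriga.
Auriga holds 93% of Stratus, so Linh controls Stratus.
No other company's threshold is met.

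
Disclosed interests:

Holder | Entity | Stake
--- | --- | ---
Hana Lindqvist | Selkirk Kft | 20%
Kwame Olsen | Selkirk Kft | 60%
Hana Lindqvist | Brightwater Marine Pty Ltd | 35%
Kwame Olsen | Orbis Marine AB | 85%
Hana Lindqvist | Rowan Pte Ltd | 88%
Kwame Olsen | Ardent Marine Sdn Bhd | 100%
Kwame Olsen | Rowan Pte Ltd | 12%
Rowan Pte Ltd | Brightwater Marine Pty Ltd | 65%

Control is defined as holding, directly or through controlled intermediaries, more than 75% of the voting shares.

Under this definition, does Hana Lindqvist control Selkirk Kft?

Hana holds 88% of Rowan, so Hana controls Rowan.
Rowan and Hana together hold 65% + 35% = 100% of Brightwater, so Hana controls Brightwater.
In Selkirk, Hana's side holds only 20%, not > 75%.
So Hana does not control Selkirk.

No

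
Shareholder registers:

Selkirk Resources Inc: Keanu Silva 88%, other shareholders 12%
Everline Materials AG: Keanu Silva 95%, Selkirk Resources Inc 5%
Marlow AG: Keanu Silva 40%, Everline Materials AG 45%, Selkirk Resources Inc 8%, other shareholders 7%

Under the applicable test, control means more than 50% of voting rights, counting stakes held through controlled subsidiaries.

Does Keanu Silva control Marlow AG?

Yes

Keanu holds 88% of Selkirk, so Keanu controls Selkirk.
Keanu and Selkirk together hold 95% + 5% = 100% of Everline, so Keanu controls Everline.
Keanu and Everline and Selkirk together hold 40% + 45% + 8% = 93% of Marlow, so Keanu controls Marlow.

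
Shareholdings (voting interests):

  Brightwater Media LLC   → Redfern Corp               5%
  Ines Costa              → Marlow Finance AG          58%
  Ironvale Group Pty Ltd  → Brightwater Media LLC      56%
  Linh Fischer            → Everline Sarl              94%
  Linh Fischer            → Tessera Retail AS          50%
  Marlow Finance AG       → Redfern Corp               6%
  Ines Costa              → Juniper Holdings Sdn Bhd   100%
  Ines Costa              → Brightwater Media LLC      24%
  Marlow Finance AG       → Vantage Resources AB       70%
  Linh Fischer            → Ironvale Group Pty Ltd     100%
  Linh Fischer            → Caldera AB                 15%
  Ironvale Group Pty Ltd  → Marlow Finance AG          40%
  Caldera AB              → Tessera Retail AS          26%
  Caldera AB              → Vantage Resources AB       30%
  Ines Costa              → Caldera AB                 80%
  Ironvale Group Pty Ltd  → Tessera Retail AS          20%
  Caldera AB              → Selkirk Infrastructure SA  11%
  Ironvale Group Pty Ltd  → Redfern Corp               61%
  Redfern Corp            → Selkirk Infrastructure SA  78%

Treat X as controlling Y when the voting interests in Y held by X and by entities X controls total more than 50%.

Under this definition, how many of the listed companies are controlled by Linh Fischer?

Linh holds 100% of Ironvale, so Linh controls Ironvale.
Ironvale holds 56% of Brightwater, so Linh controls Brightwater.
Brightwater and Ironvale together hold 5% + 61% = 66% of Redfern, so Linh controls Redfern.
Linh and Ironvale together hold 50% + 20% = 70% of Tessera, so Linh controls Tessera.
Linh holds 94% of Everline, so Linh controls Everline.
Redfern holds 78% of Selkirk, so Linh controls Selkirk.
No other company's threshold is met.
Linh controls 6 companies.

6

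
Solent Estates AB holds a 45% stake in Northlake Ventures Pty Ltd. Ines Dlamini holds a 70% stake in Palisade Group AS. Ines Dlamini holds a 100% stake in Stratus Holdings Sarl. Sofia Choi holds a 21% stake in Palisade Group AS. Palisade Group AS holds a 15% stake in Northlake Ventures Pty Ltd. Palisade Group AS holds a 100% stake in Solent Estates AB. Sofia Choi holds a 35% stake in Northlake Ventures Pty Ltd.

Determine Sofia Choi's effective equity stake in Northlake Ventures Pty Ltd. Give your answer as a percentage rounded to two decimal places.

47.60%

Sofia reaches Northlake along 3 paths.
Via Palisade → Solent: 21% × 100% × 45% = 9.45%.
Via Palisade: 21% × 15% = 3.15%.
Direct stake: 35% = 35%.
Total: 9.45% + 3.15% + 35% = 47.6%.
Rounded: 47.60%.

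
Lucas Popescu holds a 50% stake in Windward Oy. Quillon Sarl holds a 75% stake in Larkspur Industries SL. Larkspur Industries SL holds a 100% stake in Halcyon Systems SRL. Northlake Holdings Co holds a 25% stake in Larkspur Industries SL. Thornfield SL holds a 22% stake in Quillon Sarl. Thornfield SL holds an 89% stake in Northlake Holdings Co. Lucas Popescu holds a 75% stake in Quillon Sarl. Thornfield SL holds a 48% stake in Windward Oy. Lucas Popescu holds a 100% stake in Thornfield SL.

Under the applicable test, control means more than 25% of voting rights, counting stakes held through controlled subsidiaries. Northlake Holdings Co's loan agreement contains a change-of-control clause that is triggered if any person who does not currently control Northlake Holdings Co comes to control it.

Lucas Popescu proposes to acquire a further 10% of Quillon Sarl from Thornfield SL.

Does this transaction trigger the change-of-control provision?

No

The purchase adds only to Lucas's holdings (Thornfield's stake shrinks), so Lucas is the only person who could newly come to control Northlake.
Lucas holds 100% of Thornfield, so Lucas controls Thornfield.
Thornfield holds 89% of Northlake, so Lucas controls Northlake.
So Lucas already controls Northlake before the transaction.
After the purchase, Lucas's direct stake in Quillon rises to 75% + 10% = 85%, and Thornfield's stake falls to 12%.
Lucas controlled Northlake already, so this is not a new person acquiring control; every other person's position is unchanged or reduced.
No new person acquires control, so the clause is not triggered.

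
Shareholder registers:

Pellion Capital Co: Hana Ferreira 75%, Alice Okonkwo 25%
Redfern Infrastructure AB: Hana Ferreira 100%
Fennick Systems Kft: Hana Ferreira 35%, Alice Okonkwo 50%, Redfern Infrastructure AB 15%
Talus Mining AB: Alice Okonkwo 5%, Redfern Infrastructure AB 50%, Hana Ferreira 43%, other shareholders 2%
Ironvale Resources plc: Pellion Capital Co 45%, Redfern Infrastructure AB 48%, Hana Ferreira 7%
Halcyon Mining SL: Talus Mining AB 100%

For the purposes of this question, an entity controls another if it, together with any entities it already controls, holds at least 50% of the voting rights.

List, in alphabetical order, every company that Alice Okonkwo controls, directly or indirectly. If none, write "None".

Fennick Systems Kft

Alice holds 50% of Fennick, so Alice controls Fennick.
No other company's threshold is met.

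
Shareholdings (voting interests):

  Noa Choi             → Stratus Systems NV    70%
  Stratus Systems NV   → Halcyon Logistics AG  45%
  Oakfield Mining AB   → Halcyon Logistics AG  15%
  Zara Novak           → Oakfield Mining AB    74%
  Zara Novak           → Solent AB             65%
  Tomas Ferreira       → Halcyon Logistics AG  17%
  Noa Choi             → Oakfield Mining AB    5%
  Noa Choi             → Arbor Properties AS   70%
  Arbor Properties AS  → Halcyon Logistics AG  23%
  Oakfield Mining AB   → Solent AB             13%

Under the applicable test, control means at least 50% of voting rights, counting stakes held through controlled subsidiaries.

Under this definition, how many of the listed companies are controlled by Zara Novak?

2

Zara holds 74% of Oakfield, so Zara controls Oakfield.
Zara and Oakfield together hold 65% + 13% = 78% of Solent, so Zara controls Solent.
No other company's threshold is met.
Zara controls 2 companies.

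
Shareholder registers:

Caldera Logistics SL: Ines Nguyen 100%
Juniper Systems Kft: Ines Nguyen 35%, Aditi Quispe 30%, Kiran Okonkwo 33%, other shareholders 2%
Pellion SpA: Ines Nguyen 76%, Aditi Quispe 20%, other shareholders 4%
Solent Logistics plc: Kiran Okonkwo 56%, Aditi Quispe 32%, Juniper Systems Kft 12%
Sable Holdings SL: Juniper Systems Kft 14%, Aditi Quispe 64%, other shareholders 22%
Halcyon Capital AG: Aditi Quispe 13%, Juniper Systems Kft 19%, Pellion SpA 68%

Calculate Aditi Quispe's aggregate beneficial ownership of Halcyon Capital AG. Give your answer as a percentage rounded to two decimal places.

Aditi reaches Halcyon along 3 paths.
Direct stake: 13% = 13%.
Via Juniper: 30% × 19% = 5.7%.
Via Pellion: 20% × 68% = 13.6%.
Total: 13% + 5.7% + 13.6% = 32.3%.
Rounded: 32.30%.

32.30%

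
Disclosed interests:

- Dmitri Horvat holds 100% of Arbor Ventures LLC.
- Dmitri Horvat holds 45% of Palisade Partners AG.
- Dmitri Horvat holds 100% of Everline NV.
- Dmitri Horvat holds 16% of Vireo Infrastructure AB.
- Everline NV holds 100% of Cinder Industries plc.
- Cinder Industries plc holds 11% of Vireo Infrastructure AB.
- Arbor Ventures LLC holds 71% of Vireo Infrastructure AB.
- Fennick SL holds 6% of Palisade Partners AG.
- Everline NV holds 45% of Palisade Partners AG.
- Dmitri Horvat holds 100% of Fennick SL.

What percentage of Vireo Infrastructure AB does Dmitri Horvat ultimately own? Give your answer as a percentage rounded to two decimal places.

98.00%

Dmitri reaches Vireo along 3 paths.
Via Arbor: 100% × 71% = 71%.
Via Everline → Cinder: 100% × 100% × 11% = 11%.
Direct stake: 16% = 16%.
Total: 71% + 11% + 16% = 98%.
Rounded: 98.00%.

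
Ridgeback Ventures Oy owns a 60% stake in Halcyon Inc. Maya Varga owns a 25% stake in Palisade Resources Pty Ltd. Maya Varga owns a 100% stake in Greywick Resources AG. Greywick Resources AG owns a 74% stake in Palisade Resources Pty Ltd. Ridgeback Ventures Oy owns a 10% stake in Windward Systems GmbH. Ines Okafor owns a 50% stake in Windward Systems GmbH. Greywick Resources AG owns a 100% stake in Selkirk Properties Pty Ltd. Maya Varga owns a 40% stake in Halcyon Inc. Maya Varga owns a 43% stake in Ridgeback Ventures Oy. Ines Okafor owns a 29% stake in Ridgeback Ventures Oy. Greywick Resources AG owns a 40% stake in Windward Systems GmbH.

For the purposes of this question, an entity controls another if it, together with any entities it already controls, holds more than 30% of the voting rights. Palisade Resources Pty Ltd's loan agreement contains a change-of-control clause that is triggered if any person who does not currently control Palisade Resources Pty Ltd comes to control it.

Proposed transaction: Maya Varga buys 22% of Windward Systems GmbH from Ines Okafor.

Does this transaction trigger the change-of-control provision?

No

The purchase adds only to Maya's holdings (Ines's stake shrinks), so Maya is the only person who could newly come to control Palisade.
Maya holds 100% of Greywick, so Maya controls Greywick.
Greywick and Maya together hold 74% + 25% = 99% of Palisade, so Maya controls Palisade.
So Maya already controls Palisade before the transaction.
After the purchase, Maya holds 22% of Windward directly, and Ines's stake falls to 28%.
Maya controlled Palisade already, so this is not a new person acquiring control; every other person's position is unchanged or reduced.
No new person acquires control, so the clause is not triggered.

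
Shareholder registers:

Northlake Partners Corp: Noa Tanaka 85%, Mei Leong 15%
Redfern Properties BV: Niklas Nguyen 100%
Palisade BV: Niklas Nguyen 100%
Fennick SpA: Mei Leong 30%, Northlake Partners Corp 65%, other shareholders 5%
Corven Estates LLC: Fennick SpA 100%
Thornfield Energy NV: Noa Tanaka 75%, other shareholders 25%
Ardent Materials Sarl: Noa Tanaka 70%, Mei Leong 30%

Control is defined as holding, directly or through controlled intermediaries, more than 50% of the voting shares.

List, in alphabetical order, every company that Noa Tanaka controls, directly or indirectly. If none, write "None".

Ardent Materials Sarl, Corven Estates LLC, Fennick SpA, Northlake Partners Corp, Thornfield Energy NV

Noa holds 85% of Northlake, so Noa controls Northlake.
Northlake holds 65% of Fennick, so Noa controls Fennick.
Fennick holds 100% of Corven, so Noa controls Corven.
Noa holds 75% of Thornfield, so Noa controls Thornfield.
Noa holds 70% of Ardent, so Noa controls Ardent.
No other company's threshold is met.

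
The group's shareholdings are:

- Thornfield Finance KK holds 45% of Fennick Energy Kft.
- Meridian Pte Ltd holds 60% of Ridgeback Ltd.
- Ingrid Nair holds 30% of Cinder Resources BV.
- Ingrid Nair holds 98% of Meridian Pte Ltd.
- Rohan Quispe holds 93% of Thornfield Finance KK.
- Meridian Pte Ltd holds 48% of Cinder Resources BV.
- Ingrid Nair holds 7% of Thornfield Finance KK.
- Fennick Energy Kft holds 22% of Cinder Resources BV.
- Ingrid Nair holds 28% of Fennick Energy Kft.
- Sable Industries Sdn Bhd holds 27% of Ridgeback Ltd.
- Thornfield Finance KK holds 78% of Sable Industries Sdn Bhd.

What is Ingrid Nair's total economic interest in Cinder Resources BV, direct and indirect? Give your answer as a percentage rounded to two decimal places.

Ingrid reaches Cinder along 4 paths.
Via Thornfield → Fennick: 7% × 45% × 22% = 0.693%.
Via Fennick: 28% × 22% = 6.16%.
Via Meridian: 98% × 48% = 47.04%.
Direct stake: 30% = 30%.
Total: 0.693% + 6.16% + 47.04% + 30% = 83.893%.
Rounded: 83.89%.

83.89%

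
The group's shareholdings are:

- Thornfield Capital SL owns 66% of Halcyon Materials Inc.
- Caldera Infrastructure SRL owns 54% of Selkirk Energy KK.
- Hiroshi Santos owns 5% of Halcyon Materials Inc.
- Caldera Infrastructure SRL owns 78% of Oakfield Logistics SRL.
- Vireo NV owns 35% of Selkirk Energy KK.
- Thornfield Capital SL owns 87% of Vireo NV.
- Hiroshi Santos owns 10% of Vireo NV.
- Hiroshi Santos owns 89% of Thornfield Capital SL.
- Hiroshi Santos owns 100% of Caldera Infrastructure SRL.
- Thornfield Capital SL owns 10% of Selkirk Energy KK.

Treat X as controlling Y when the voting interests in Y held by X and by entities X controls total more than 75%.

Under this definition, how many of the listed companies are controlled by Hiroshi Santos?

5

Hiroshi holds 89% of Thornfield, so Hiroshi controls Thornfield.
Hiroshi holds 100% of Caldera, so Hiroshi controls Caldera.
Caldera holds 78% of Oakfield, so Hiroshi controls Oakfield.
Thornfield and Hiroshi together hold 87% + 10% = 97% of Vireo, so Hiroshi controls Vireo.
Caldera and Vireo and Thornfield together hold 54% + 35% + 10% = 99% of Selkirk, so Hiroshi controls Selkirk.
No other company's threshold is met.
Hiroshi controls 5 companies.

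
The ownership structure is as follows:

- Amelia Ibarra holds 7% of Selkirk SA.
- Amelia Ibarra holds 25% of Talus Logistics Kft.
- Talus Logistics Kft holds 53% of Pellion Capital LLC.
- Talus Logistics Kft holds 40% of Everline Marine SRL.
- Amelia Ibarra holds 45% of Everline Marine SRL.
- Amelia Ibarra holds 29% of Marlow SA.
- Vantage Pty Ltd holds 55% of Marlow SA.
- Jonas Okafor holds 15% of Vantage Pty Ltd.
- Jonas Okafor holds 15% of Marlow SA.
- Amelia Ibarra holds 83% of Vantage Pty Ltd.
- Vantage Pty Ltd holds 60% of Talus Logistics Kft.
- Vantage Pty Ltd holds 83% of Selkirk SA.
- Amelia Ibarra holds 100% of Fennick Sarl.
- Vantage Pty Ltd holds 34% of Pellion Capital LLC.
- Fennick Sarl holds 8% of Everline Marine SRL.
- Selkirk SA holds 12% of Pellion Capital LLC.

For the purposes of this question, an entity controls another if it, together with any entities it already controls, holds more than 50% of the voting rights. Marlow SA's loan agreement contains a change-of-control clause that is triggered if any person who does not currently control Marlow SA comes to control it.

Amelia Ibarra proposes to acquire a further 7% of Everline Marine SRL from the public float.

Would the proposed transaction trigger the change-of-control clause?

The purchase changes only Amelia's holdings, so Amelia is the only person who could newly come to control Marlow.
Amelia holds 83% of Vantage, so Amelia controls Vantage.
Vantage and Amelia together hold 55% + 29% = 84% of Marlow, so Amelia controls Marlow.
So Amelia already controls Marlow before the transaction.
After the purchase, Amelia's direct stake in Everline rises to 45% + 7% = 52%.
Amelia controlled Marlow already, so this is not a new person acquiring control; every other person's position is unchanged or reduced.
No new person acquires control, so the clause is not triggered.

No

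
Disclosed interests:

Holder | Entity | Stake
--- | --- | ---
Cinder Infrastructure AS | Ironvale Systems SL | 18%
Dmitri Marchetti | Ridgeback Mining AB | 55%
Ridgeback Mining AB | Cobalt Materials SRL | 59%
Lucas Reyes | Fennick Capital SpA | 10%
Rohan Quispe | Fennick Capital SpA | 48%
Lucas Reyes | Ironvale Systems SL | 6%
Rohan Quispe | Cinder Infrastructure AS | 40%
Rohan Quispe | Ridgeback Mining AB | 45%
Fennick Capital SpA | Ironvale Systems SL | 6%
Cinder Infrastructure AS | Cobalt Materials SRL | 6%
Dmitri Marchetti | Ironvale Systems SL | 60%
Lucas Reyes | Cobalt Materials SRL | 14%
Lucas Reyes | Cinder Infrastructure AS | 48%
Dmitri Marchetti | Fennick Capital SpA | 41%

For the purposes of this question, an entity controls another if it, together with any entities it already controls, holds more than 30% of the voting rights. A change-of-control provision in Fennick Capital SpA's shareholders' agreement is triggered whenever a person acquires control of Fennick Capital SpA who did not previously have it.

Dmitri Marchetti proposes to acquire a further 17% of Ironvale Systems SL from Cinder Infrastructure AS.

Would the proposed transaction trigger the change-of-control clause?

No

The purchase adds only to Dmitri's holdings (Cinder's stake shrinks), so Dmitri is the only person who could newly come to control Fennick.
Dmitri holds 41% of Fennick, so Dmitri controls Fennick.
So Dmitri already controls Fennick before the transaction.
After the purchase, Dmitri's direct stake in Ironvale rises to 60% + 17% = 77%, and Cinder's stake falls to 1%.
Dmitri controlled Fennick already, so this is not a new person acquiring control; every other person's position is unchanged or reduced.
No new person acquires control, so the clause is not triggered.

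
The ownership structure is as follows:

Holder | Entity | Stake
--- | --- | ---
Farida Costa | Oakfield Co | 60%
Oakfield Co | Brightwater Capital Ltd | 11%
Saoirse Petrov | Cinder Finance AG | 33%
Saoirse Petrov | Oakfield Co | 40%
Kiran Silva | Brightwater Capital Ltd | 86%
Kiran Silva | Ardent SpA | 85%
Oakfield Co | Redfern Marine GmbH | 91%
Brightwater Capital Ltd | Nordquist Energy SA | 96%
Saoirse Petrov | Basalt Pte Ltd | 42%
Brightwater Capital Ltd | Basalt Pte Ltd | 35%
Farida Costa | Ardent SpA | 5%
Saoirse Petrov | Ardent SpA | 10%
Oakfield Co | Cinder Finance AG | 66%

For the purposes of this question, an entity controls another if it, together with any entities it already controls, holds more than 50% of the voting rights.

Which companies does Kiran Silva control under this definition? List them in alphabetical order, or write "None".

Kiran holds 85% of Ardent, so Kiran controls Ardent.
Kiran holds 86% of Brightwater, so Kiran controls Brightwater.
Brightwater holds 96% of Nordquist, so Kiran controls Nordquist.
No other company's threshold is met.

Ardent SpA, Brightwater Capital Ltd, Nordquist Energy SA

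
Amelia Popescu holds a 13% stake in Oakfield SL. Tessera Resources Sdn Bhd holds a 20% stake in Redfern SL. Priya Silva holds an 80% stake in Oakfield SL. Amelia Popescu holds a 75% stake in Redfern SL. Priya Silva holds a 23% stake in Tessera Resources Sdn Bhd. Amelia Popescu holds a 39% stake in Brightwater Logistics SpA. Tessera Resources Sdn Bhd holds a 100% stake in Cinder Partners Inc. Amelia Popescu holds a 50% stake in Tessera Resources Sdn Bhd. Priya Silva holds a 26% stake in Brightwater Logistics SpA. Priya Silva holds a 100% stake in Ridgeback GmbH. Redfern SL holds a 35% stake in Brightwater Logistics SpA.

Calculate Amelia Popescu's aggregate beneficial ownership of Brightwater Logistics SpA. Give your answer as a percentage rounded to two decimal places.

68.75%

Amelia reaches Brightwater along 3 paths.
Via Redfern: 75% × 35% = 26.25%.
Via Tessera → Redfern: 50% × 20% × 35% = 3.5%.
Direct stake: 39% = 39%.
Total: 26.25% + 3.5% + 39% = 68.75%.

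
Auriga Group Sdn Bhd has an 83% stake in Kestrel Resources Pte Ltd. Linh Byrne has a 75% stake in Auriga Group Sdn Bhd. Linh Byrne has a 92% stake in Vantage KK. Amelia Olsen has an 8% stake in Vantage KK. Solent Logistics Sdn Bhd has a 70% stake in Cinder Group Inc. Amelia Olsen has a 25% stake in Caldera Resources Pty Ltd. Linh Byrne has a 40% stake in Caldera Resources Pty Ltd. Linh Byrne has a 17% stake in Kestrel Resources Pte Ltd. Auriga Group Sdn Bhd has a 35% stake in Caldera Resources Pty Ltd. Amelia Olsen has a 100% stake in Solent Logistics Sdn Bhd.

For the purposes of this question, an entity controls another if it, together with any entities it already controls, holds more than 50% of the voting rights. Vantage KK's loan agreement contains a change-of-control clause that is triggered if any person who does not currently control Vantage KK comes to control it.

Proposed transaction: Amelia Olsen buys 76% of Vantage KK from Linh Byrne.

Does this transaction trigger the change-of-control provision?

The purchase adds only to Amelia's holdings (Linh's stake shrinks), so Amelia is the only person who could newly come to control Vantage.
Amelia holds 100% of Solent, so Amelia controls Solent.
Solent holds 70% of Cinder, so Amelia controls Cinder.
In Vantage, Amelia's side holds only 8%, not > 50%.
So before the transaction, Amelia does not control Vantage.
After the purchase, Amelia's direct stake in Vantage rises to 8% + 76% = 84%, and Linh's stake falls to 16%.
Amelia holds 84% of Vantage, so Amelia controls Vantage.
Amelia did not control Vantage before and does after, so the clause is triggered.

Yes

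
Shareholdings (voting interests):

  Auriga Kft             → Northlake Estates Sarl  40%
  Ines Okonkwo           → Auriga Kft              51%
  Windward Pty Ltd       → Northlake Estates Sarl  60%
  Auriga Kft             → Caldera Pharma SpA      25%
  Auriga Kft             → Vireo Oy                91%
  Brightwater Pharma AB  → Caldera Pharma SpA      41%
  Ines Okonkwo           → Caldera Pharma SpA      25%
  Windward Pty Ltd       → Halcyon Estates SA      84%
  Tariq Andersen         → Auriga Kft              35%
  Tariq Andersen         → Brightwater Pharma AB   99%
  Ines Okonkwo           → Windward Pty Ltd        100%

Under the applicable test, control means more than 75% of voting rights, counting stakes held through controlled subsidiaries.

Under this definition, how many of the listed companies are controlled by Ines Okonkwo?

Ines holds 100% of Windward, so Ines controls Windward.
Windward holds 84% of Halcyon, so Ines controls Halcyon.
No other company's threshold is met.
Ines controls 2 companies.

2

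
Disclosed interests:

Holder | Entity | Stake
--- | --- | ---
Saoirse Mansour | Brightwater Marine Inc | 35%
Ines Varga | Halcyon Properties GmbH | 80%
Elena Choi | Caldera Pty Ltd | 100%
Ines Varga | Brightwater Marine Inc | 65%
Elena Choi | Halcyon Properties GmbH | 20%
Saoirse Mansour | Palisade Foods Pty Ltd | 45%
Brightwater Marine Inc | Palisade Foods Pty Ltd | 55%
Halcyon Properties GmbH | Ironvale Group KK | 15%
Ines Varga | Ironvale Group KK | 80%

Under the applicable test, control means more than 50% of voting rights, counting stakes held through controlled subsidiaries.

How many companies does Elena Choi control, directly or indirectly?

Elena holds 100% of Caldera, so Elena controls Caldera.
No other company's threshold is met.
Elena controls 1 company.

1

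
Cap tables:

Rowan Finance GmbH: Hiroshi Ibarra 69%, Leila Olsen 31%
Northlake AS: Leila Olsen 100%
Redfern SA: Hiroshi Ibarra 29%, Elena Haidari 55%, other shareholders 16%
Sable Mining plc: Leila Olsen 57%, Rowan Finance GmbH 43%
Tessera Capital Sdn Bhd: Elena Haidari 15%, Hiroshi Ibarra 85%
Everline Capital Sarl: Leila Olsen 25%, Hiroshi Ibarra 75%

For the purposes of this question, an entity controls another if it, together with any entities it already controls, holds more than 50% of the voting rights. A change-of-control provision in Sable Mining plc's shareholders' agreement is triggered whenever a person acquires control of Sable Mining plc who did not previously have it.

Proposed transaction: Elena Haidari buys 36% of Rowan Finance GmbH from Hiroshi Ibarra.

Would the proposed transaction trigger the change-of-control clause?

The purchase adds only to Elena's holdings (Hiroshi's stake shrinks), so Elena is the only person who could newly come to control Sable.
Elena holds 55% of Redfern, so Elena controls Redfern.
Neither Elena nor any entity Elena controls holds any voting interest in Sable.
So before the transaction, Elena does not control Sable.
After the purchase, Elena holds 36% of Rowan directly, and Hiroshi's stake falls to 33%.
Elena's side now holds 36% of Rowan, not > 50%, so Elena still does not control Rowan.
After the transaction, neither Elena nor any entity Elena controls holds a voting interest in Sable, so Elena still does not control it.
No new person acquires control, so the clause is not triggered.

No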